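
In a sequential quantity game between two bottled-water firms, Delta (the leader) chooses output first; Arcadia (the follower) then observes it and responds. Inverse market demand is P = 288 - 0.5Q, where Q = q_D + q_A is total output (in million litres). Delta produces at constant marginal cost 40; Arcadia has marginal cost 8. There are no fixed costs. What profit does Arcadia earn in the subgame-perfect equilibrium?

The follower Arcadia best-responds to any q_D: π_A = (288 - 0.5Q)q_A - 8q_A.
Setting the follower's marginal profit to zero, 280 - (1/2)q_D - q_A = 0, i.e. q_A = (280 - (1/2)q_D).
Delta substitutes q_A(q_D) into its own profit: π_D = q_D(288 - (1/2)q_D - (280 - (1/2)q_D)/2) - 40q_D = (148 - (1/4)q_D)q_D - 40q_D.
The leader's first-order condition 108 - (1/2)q_D = 0 yields q_D = 216.
Then q_A = (280 - (1/2)·216) = 172.
Price P = 288 - (1/2)·388 = 94.
Arcadia's profit: (94 - 8)·172 = 14792.

14792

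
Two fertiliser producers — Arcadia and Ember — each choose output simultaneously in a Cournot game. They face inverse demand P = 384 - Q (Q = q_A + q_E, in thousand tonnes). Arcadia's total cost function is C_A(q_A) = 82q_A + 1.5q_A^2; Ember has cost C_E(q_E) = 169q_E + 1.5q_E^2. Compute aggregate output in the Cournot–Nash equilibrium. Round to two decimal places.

Arcadia's profit: π_A = (384 - Q)q_A - (82q_A + (3/2)q_A²). Setting ∂π_A/∂q_A = 0: 302 - 5q_A - (q_E) = 0.
Ember's first-order condition: 215 - 5q_E - (q_A) = 0.
Rearranging gives the reaction functions q_A = (302 - q_E)/5 and q_E = (215 - q_A)/5.
Substituting one into the other gives q_A = 1295/24 and q_E = 773/24.
Total output Q = 1295/24 + 773/24 = 517/6.

86.17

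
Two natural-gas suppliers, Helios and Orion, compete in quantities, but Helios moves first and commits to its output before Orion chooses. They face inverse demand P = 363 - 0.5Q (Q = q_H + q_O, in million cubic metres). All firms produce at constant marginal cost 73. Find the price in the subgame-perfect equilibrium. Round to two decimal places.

The follower Orion best-responds to any q_H: π_O = (363 - 0.5Q)q_O - 73q_O.
∂π_O/∂q_O = 290 - (1/2)q_H - q_O = 0 gives the reaction function q_O = (290 - (1/2)q_H).
The leader anticipates this reaction. Substituting into P = 363 - 0.5Q gives P = 218 - (1/4)q_H, so π_H = (218 - (1/4)q_H)q_H - 73q_H.
Maximising: ∂π_H/∂q_H = 145 - (1/2)q_H = 0, giving q_H = 290.
Then q_O = (290 - (1/2)·290) = 145.
Total output Q = 435, so price P = 363 - (1/2)·435 = 291/2.

145.50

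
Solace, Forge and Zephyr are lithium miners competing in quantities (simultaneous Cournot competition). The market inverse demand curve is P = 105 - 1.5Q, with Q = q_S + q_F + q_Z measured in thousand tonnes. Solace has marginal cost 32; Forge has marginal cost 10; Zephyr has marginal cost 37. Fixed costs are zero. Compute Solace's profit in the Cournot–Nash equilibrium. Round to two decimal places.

130.67

Solace's profit: π_S = (105 - 1.5Q)q_S - (32q_S). Setting ∂π_S/∂q_S = 0: 73 - 3q_S - (3/2)(q_F + q_Z) = 0.
Forge's first-order condition: 95 - 3q_F - (3/2)(q_S + q_Z) = 0.
Zephyr's first-order condition: 68 - 3q_Z - (3/2)(q_S + q_F) = 0.
Adding the 3 first-order conditions: 236 − 6Q = 0, so Q = 118/3.
Back-substituting: q_S = (73 − 59)/(3/2) = 28/3, q_F = (95 − 59)/(3/2) = 24, q_Z = (68 − 59)/(3/2) = 6.
Price P = 105 - (3/2)·(118/3) = 46.
Solace's profit: (46 - 32)·(28/3) = 392/3.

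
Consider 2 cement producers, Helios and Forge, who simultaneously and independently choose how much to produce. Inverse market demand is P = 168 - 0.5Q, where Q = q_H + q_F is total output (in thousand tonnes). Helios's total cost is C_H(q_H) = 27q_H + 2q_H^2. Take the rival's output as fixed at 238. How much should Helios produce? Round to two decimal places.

4.40

With the rival's output fixed at 238, Helios's profit is π_H = (168 - (1/2)·238 - (1/2)q_H)q_H - (27q_H + 2q_H²) = (49 - (1/2)q_H)q_H - (27q_H + 2q_H²).
∂π_H/∂q_H = 22 - 5q_H = 0, so q_H = 22/5.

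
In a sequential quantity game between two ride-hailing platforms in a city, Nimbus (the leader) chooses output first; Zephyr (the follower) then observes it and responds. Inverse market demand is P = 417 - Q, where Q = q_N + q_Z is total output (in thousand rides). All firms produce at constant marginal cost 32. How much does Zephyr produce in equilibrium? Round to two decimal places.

96.25

The follower Zephyr best-responds to any q_N: π_Z = (417 - Q)q_Z - 32q_Z.
Setting the follower's marginal profit to zero, 385 - q_N - 2q_Z = 0, i.e. q_Z = (385 - q_N)/2.
The leader anticipates this reaction. Substituting into P = 417 - Q gives P = 449/2 - (1/2)q_N, so π_N = (449/2 - (1/2)q_N)q_N - 32q_N.
Leader FOC: 385/2 - q_N = 0, so q_N = 385/2.
Then q_Z = (385 - 385/2)/2 = 385/4.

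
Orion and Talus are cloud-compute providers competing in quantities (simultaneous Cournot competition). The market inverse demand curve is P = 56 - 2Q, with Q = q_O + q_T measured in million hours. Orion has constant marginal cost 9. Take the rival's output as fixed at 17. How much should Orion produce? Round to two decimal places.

3.25

With the rival's output fixed at 17, Orion's profit is π_O = (56 - 2·17 - 2q_O)q_O - (9q_O) = (22 - 2q_O)q_O - (9q_O).
∂π_O/∂q_O = 13 - 4q_O = 0, so q_O = 13/4.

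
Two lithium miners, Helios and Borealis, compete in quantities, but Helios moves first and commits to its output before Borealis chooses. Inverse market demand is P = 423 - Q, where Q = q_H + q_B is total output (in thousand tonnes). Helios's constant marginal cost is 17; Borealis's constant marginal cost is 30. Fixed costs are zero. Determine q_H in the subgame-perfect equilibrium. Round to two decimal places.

Solve by backward induction. Given q_H, the follower Borealis maximises π_B = (423 - q_H - q_B)q_B - 30q_B.
Setting the follower's marginal profit to zero, 393 - q_H - 2q_B = 0, i.e. q_B = (393 - q_H)/2.
Helios substitutes q_B(q_H) into its own profit: π_H = q_H(423 - q_H - (393 - q_H)/2) - 17q_H = (453/2 - (1/2)q_H)q_H - 17q_H.
The leader's first-order condition 419/2 - q_H = 0 yields q_H = 419/2.
Then q_B = (393 - 419/2)/2 = 367/4.

209.50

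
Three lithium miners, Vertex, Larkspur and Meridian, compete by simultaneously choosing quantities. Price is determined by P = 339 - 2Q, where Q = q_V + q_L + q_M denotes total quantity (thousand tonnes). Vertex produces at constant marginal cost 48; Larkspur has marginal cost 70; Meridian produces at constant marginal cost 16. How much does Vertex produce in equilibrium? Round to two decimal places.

35.13

Vertex's profit: π_V = (339 - 2Q)q_V - (48q_V). Setting ∂π_V/∂q_V = 0: 291 - 4q_V - 2(q_L + q_M) = 0.
Larkspur's profit: π_L = (339 - 2Q)q_L - (70q_L). Setting ∂π_L/∂q_L = 0: 269 - 4q_L - 2(q_V + q_M) = 0.
Meridian's first-order condition: 323 - 4q_M - 2(q_V + q_L) = 0.
Adding the 3 first-order conditions: 883 − 8Q = 0, so Q = 883/8.
Back-substituting: q_V = (291 − 883/4)/2 = 281/8, q_L = (269 − 883/4)/2 = 193/8, q_M = (323 − 883/4)/2 = 409/8.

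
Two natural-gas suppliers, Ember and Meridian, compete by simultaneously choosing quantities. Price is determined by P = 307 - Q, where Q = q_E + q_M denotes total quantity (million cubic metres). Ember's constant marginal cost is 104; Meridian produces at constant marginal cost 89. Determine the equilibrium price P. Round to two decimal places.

Ember's profit: π_E = (307 - Q)q_E - (104q_E). Setting ∂π_E/∂q_E = 0: 203 - 2q_E - (q_M) = 0.
Meridian's first-order condition: 218 - 2q_M - (q_E) = 0.
So q_E = (203 - q_M)/2 and q_M = (218 - q_E)/2.
Solving the pair: q_E = 188/3, q_M = 233/3.
Total output Q = 421/3, so price P = 307 - 421/3 = 500/3.

166.67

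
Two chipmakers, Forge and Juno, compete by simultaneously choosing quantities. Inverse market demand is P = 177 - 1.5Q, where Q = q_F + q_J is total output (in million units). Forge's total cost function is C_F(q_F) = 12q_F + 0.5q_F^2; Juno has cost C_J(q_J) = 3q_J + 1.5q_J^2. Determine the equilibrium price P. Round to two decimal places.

95.79

Forge's profit: π_F = (177 - 1.5Q)q_F - (12q_F + (1/2)q_F²). Setting ∂π_F/∂q_F = 0: 165 - 4q_F - (3/2)(q_J) = 0.
Juno's profit: π_J = (177 - 1.5Q)q_J - (3q_J + (3/2)q_J²). Setting ∂π_J/∂q_J = 0: 174 - 6q_J - (3/2)(q_F) = 0.
So q_F = (165 - (3/2)q_J)/4 and q_J = (174 - (3/2)q_F)/6.
Solving the pair: q_F = 972/29, q_J = 598/29.
Total output Q = 1570/29, so price P = 177 - (3/2)·(1570/29) = 95.7931.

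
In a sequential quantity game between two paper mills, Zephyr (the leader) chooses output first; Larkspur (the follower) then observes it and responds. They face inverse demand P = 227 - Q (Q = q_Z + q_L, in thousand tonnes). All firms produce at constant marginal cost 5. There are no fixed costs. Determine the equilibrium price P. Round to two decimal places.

The follower Larkspur best-responds to any q_Z: π_L = (227 - Q)q_L - 5q_L.
Follower FOC: 222 - q_Z - 2q_L = 0, so q_L(q_Z) = (222 - q_Z)/2.
The leader anticipates this reaction. Substituting into P = 227 - Q gives P = 116 - (1/2)q_Z, so π_Z = (116 - (1/2)q_Z)q_Z - 5q_Z.
Leader FOC: 111 - q_Z = 0, so q_Z = 111.
Then q_L = (222 - 111)/2 = 111/2.
Total output Q = 333/2, so price P = 227 - 333/2 = 121/2.

60.50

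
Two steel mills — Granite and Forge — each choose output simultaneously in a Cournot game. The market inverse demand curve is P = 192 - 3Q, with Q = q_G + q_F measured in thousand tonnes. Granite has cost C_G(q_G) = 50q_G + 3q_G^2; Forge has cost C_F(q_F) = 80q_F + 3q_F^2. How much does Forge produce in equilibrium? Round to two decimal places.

6.80

Granite's profit: π_G = (192 - 3Q)q_G - (50q_G + 3q_G²). Setting ∂π_G/∂q_G = 0: 142 - 12q_G - 3(q_F) = 0.
Forge's first-order condition: 112 - 12q_F - 3(q_G) = 0.
Rearranging gives the reaction functions q_G = (142 - 3q_F)/12 and q_F = (112 - 3q_G)/12.
Substituting one into the other gives q_G = 152/15 and q_F = 34/5.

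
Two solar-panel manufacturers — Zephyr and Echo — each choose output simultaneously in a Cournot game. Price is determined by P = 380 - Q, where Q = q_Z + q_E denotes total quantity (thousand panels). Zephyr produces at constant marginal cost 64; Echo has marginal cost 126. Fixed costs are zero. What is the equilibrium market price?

190

Zephyr's profit: π_Z = (380 - Q)q_Z - (64q_Z). Setting ∂π_Z/∂q_Z = 0: 316 - 2q_Z - (q_E) = 0.
Echo's first-order condition: 254 - 2q_E - (q_Z) = 0.
Rearranging gives the reaction functions q_Z = (316 - q_E)/2 and q_E = (254 - q_Z)/2.
Solving the pair: q_Z = 126, q_E = 64.
Total output Q = 190, so price P = 380 - 190 = 190.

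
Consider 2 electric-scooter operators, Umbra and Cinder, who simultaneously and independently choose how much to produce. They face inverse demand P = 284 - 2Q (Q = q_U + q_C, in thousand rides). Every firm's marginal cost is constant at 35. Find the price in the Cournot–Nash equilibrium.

118

Each firm earns π_i = (284 - 2Q)q_i - 35q_i.
Setting ∂π_i/∂q_i = 0 with rivals' quantities fixed: 249 - 4q_i - 2q_j = 0.
With identical firms every q_j equals q_i, so q_j = q_i and 249 = 6q_i, giving q_i = 83/2.
Total output Q = 83, so price P = 284 - 2·83 = 118.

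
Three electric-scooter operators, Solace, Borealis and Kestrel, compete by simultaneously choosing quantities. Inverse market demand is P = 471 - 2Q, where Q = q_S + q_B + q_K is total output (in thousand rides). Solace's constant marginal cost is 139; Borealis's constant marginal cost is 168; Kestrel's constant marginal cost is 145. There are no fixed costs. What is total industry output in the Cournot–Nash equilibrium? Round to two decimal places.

Solace's profit: π_S = (471 - 2Q)q_S - (139q_S). Setting ∂π_S/∂q_S = 0: 332 - 4q_S - 2(q_B + q_K) = 0.
Borealis's profit: π_B = (471 - 2Q)q_B - (168q_B). Setting ∂π_B/∂q_B = 0: 303 - 4q_B - 2(q_S + q_K) = 0.
Kestrel's profit: π_K = (471 - 2Q)q_K - (145q_K). Setting ∂π_K/∂q_K = 0: 326 - 4q_K - 2(q_S + q_B) = 0.
Adding the 3 conditions: 961 − 4Q − 4Q = 0, i.e. Q = 961/8.
Back-substituting: q_S = (332 − 961/4)/2 = 367/8, q_B = (303 − 961/4)/2 = 251/8, q_K = (326 − 961/4)/2 = 343/8.
Total output Q = 367/8 + 251/8 + 343/8 = 961/8.

120.13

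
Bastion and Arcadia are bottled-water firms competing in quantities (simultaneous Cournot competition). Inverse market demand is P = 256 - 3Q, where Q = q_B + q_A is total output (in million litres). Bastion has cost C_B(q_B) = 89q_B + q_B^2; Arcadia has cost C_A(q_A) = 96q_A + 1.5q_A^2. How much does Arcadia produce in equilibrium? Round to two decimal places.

12.37

Bastion's profit: π_B = (256 - 3Q)q_B - (89q_B + q_B²). Setting ∂π_B/∂q_B = 0: 167 - 8q_B - 3(q_A) = 0.
Arcadia's first-order condition: 160 - 9q_A - 3(q_B) = 0.
So q_B = (167 - 3q_A)/8 and q_A = (160 - 3q_B)/9.
Solving the pair: q_B = 341/21, q_A = 779/63.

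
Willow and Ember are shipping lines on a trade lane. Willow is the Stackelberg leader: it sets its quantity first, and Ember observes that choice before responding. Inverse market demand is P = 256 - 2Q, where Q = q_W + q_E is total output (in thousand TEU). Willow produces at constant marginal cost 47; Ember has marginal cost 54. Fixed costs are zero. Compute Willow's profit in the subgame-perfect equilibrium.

The follower Ember best-responds to any q_W: π_E = (256 - 2Q)q_E - 54q_E.
Setting the follower's marginal profit to zero, 202 - 2q_W - 4q_E = 0, i.e. q_E = (202 - 2q_W)/4.
Willow substitutes q_E(q_W) into its own profit: π_W = q_W(256 - 2q_W - (202 - 2q_W)/2) - 47q_W = (155 - q_W)q_W - 47q_W.
The leader's first-order condition 108 - 2q_W = 0 yields q_W = 54.
Then q_E = (202 - 2·54)/4 = 47/2.
Price P = 256 - 2·(155/2) = 101.
Willow's profit: (101 - 47)·54 = 2916.

2916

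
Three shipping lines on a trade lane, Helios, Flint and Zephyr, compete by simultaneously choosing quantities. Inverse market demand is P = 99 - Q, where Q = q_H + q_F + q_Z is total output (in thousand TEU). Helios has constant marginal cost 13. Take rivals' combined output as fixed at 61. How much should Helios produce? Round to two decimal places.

With rivals' combined output fixed at 61, Helios's profit is π_H = (99 - 61 - q_H)q_H - (13q_H) = (38 - q_H)q_H - (13q_H).
∂π_H/∂q_H = 25 - 2q_H = 0, so q_H = 25/2.

12.50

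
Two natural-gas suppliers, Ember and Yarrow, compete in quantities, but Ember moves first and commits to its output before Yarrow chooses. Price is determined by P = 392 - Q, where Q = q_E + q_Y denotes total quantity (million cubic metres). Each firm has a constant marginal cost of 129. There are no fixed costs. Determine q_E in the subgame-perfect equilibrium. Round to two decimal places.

Solve by backward induction. Given q_E, the follower Yarrow maximises π_Y = (392 - q_E - q_Y)q_Y - 129q_Y.
∂π_Y/∂q_Y = 263 - q_E - 2q_Y = 0 gives the reaction function q_Y = (263 - q_E)/2.
The leader anticipates this reaction. Substituting into P = 392 - Q gives P = 521/2 - (1/2)q_E, so π_E = (521/2 - (1/2)q_E)q_E - 129q_E.
The leader's first-order condition 263/2 - q_E = 0 yields q_E = 263/2.
Then q_Y = (263 - 263/2)/2 = 263/4.

131.50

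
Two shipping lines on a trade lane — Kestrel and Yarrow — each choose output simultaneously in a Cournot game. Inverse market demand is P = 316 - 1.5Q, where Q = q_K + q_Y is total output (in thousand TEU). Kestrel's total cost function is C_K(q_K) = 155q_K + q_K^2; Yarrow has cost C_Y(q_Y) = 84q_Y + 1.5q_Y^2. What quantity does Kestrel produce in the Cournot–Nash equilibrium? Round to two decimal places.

Kestrel's profit: π_K = (316 - 1.5Q)q_K - (155q_K + q_K²). Setting ∂π_K/∂q_K = 0: 161 - 5q_K - (3/2)(q_Y) = 0.
Yarrow's profit: π_Y = (316 - 1.5Q)q_Y - (84q_Y + (3/2)q_Y²). Setting ∂π_Y/∂q_Y = 0: 232 - 6q_Y - (3/2)(q_K) = 0.
So q_K = (161 - (3/2)q_Y)/5 and q_Y = (232 - (3/2)q_K)/6.
Substituting one into the other gives q_K = 824/37 and q_Y = 33.0991.

22.27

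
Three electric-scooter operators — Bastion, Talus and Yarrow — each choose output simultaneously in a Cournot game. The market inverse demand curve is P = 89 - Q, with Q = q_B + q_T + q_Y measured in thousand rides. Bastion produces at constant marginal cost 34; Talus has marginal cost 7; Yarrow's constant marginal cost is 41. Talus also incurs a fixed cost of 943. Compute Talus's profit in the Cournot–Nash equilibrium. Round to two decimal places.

335.06

Bastion's profit: π_B = (89 - Q)q_B - (34q_B). Setting ∂π_B/∂q_B = 0: 55 - 2q_B - (q_T + q_Y) = 0.
Talus's profit: π_T = (89 - Q)q_T - (7q_T). Setting ∂π_T/∂q_T = 0: 82 - 2q_T - (q_B + q_Y) = 0.
Yarrow's first-order condition: 48 - 2q_Y - (q_B + q_T) = 0.
Adding the 3 conditions: 185 − 2Q − 2Q = 0, i.e. Q = 185/4.
Back-substituting: q_B = (55 − 185/4) = 35/4, q_T = (82 − 185/4) = 143/4, q_Y = (48 − 185/4) = 7/4.
Price P = 89 - 185/4 = 171/4.
Talus's profit: (171/4 - 7)·(143/4) - 943 = 335.0625.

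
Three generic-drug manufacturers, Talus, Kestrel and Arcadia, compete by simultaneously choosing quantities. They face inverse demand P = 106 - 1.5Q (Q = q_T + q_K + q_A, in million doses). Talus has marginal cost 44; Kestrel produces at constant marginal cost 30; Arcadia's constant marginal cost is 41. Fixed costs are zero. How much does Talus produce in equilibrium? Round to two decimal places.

Talus's profit: π_T = (106 - 1.5Q)q_T - (44q_T). Setting ∂π_T/∂q_T = 0: 62 - 3q_T - (3/2)(q_K + q_A) = 0.
Kestrel's profit: π_K = (106 - 1.5Q)q_K - (30q_K). Setting ∂π_K/∂q_K = 0: 76 - 3q_K - (3/2)(q_T + q_A) = 0.
Arcadia's profit: π_A = (106 - 1.5Q)q_A - (41q_A). Setting ∂π_A/∂q_A = 0: 65 - 3q_A - (3/2)(q_T + q_K) = 0.
Adding the 3 first-order conditions: 203 − 6Q = 0, so Q = 203/6.
Back-substituting: q_T = (62 − 203/4)/(3/2) = 15/2, q_K = (76 − 203/4)/(3/2) = 101/6, q_A = (65 − 203/4)/(3/2) = 19/2.

7.50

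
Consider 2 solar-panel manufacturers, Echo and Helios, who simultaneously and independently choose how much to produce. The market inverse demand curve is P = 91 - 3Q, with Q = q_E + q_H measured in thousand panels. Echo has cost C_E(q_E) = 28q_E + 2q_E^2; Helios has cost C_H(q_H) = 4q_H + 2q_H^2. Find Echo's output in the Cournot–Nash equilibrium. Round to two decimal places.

4.05

Echo's profit: π_E = (91 - 3Q)q_E - (28q_E + 2q_E²). Setting ∂π_E/∂q_E = 0: 63 - 10q_E - 3(q_H) = 0.
Helios's first-order condition: 87 - 10q_H - 3(q_E) = 0.
So q_E = (63 - 3q_H)/10 and q_H = (87 - 3q_E)/10.
Solving the pair: q_E = 369/91, q_H = 681/91.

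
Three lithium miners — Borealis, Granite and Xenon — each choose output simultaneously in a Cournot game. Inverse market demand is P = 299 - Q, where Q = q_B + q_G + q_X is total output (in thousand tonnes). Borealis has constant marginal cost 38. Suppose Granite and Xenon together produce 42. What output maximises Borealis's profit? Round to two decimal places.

With rivals' combined output fixed at 42, Borealis's profit is π_B = (299 - 42 - q_B)q_B - (38q_B) = (257 - q_B)q_B - (38q_B).
∂π_B/∂q_B = 219 - 2q_B = 0, so q_B = 219/2.

109.50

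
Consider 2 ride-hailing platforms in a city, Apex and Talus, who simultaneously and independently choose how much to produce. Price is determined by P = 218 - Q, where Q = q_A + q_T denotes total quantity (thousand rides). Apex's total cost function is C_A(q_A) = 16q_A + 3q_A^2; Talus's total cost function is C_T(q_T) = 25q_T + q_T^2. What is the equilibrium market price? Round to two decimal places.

Apex's profit: π_A = (218 - Q)q_A - (16q_A + 3q_A²). Setting ∂π_A/∂q_A = 0: 202 - 8q_A - (q_T) = 0.
Talus's profit: π_T = (218 - Q)q_T - (25q_T + q_T²). Setting ∂π_T/∂q_T = 0: 193 - 4q_T - (q_A) = 0.
So q_A = (202 - q_T)/8 and q_T = (193 - q_A)/4.
Solving the pair: q_A = 615/31, q_T = 1342/31.
Total output Q = 1957/31, so price P = 218 - 1957/31 = 154.8710.

154.87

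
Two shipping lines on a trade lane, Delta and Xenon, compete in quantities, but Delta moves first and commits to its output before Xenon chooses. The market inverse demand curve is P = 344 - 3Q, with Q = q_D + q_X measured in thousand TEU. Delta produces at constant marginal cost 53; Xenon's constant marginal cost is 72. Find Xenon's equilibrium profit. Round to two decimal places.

1140.75

Solve by backward induction. Given q_D, the follower Xenon maximises π_X = (344 - 3q_D - 3q_X)q_X - 72q_X.
Setting the follower's marginal profit to zero, 272 - 3q_D - 6q_X = 0, i.e. q_X = (272 - 3q_D)/6.
The leader anticipates this reaction. Substituting into P = 344 - 3Q gives P = 208 - (3/2)q_D, so π_D = (208 - (3/2)q_D)q_D - 53q_D.
The leader's first-order condition 155 - 3q_D = 0 yields q_D = 155/3.
Then q_X = (272 - 3·(155/3))/6 = 39/2.
Price P = 344 - 3·(427/6) = 261/2.
Xenon's profit: (261/2 - 72)·(39/2) = 1140.7500.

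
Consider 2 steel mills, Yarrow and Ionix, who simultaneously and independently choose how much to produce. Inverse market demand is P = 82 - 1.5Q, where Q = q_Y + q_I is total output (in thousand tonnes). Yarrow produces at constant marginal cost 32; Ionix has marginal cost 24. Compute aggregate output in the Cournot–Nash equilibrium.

24

Yarrow's profit: π_Y = (82 - 1.5Q)q_Y - (32q_Y). Setting ∂π_Y/∂q_Y = 0: 50 - 3q_Y - (3/2)(q_I) = 0.
Ionix's first-order condition: 58 - 3q_I - (3/2)(q_Y) = 0.
Best responses: q_Y = (50 - (3/2)q_I)/3, q_I = (58 - (3/2)q_Y)/3.
Solving the pair: q_Y = 28/3, q_I = 44/3.
Total output Q = 28/3 + 44/3 = 24.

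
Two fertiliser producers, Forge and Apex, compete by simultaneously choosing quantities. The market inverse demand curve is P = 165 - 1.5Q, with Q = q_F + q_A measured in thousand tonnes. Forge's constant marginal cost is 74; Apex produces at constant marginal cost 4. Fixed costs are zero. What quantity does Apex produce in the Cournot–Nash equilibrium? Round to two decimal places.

51.33

Forge's profit: π_F = (165 - 1.5Q)q_F - (74q_F). Setting ∂π_F/∂q_F = 0: 91 - 3q_F - (3/2)(q_A) = 0.
Apex's profit: π_A = (165 - 1.5Q)q_A - (4q_A). Setting ∂π_A/∂q_A = 0: 161 - 3q_A - (3/2)(q_F) = 0.
Rearranging gives the reaction functions q_F = (91 - (3/2)q_A)/3 and q_A = (161 - (3/2)q_F)/3.
Solving the pair: q_F = 14/3, q_A = 154/3.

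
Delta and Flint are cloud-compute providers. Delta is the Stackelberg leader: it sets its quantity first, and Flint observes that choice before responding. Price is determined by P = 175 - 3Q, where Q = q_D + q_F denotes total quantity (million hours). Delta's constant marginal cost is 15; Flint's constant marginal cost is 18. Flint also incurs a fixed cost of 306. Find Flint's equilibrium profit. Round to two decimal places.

The follower Flint best-responds to any q_D: π_F = (175 - 3Q)q_F - 18q_F.
Follower FOC: 157 - 3q_D - 6q_F = 0, so q_F(q_D) = (157 - 3q_D)/6.
Delta substitutes q_F(q_D) into its own profit: π_D = q_D(175 - 3q_D - (157 - 3q_D)/2) - 15q_D = (193/2 - (3/2)q_D)q_D - 15q_D.
The leader's first-order condition 163/2 - 3q_D = 0 yields q_D = 163/6.
Then q_F = (157 - 3·(163/6))/6 = 151/12.
Price P = 175 - 3·(159/4) = 223/4.
Flint's profit: (223/4 - 18)·(151/12) - 306 = 169.0208.

169.02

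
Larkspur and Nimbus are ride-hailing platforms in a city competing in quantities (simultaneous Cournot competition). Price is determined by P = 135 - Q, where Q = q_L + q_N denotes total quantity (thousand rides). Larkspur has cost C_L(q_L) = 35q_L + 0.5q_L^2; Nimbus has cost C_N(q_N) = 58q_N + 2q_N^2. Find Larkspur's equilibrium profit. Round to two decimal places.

Larkspur's profit: π_L = (135 - Q)q_L - (35q_L + (1/2)q_L²). Setting ∂π_L/∂q_L = 0: 100 - 3q_L - (q_N) = 0.
Nimbus's profit: π_N = (135 - Q)q_N - (58q_N + 2q_N²). Setting ∂π_N/∂q_N = 0: 77 - 6q_N - (q_L) = 0.
Rearranging gives the reaction functions q_L = (100 - q_N)/3 and q_N = (77 - q_L)/6.
Solving the pair: q_L = 523/17, q_N = 131/17.
Price P = 135 - 654/17 = 1641/17.
Larkspur's profit: (1641/17)·(523/17) - 35·(523/17) - (1/2)(523/17)² = 1419.7007.

1419.70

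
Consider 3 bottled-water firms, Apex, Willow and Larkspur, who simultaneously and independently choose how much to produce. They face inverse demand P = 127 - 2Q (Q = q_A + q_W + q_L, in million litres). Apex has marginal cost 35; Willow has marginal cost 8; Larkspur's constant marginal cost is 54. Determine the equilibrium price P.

56

Apex's profit: π_A = (127 - 2Q)q_A - (35q_A). Setting ∂π_A/∂q_A = 0: 92 - 4q_A - 2(q_W + q_L) = 0.
Willow's profit: π_W = (127 - 2Q)q_W - (8q_W). Setting ∂π_W/∂q_W = 0: 119 - 4q_W - 2(q_A + q_L) = 0.
Larkspur's first-order condition: 73 - 4q_L - 2(q_A + q_W) = 0.
Adding the 3 conditions: 284 − 4Q − 4Q = 0, i.e. Q = 71/2.
Back-substituting: q_A = (92 − 71)/2 = 21/2, q_W = (119 − 71)/2 = 24, q_L = (73 − 71)/2 = 1.
Total output Q = 71/2, so price P = 127 - 2·(71/2) = 56.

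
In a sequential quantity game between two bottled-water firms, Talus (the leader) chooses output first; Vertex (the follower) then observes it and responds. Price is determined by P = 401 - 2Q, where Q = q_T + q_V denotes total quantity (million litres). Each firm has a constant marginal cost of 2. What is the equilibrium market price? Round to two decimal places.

101.75

The follower Vertex best-responds to any q_T: π_V = (401 - 2Q)q_V - 2q_V.
Setting the follower's marginal profit to zero, 399 - 2q_T - 4q_V = 0, i.e. q_V = (399 - 2q_T)/4.
Talus substitutes q_V(q_T) into its own profit: π_T = q_T(401 - 2q_T - (399 - 2q_T)/2) - 2q_T = (403/2 - q_T)q_T - 2q_T.
The leader's first-order condition 399/2 - 2q_T = 0 yields q_T = 399/4.
Then q_V = (399 - 2·(399/4))/4 = 399/8.
Total output Q = 1197/8, so price P = 401 - 2·(1197/8) = 407/4.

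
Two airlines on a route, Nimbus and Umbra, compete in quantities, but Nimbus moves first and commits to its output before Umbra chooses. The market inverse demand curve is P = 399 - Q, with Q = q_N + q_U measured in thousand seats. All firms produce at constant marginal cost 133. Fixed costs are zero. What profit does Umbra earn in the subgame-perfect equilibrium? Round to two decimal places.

4422.25

The follower Umbra best-responds to any q_N: π_U = (399 - Q)q_U - 133q_U.
Setting the follower's marginal profit to zero, 266 - q_N - 2q_U = 0, i.e. q_U = (266 - q_N)/2.
Nimbus substitutes q_U(q_N) into its own profit: π_N = q_N(399 - q_N - (266 - q_N)/2) - 133q_N = (266 - (1/2)q_N)q_N - 133q_N.
Leader FOC: 133 - q_N = 0, so q_N = 133.
Then q_U = (266 - 133)/2 = 133/2.
Price P = 399 - 399/2 = 399/2.
Umbra's profit: (399/2 - 133)·(133/2) = 4422.2500.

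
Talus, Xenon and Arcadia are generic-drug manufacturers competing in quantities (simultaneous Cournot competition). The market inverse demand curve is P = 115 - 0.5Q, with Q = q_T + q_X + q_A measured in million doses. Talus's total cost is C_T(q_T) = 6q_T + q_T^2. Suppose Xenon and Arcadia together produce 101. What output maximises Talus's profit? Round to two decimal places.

With rivals' combined output fixed at 101, Talus's profit is π_T = (115 - (1/2)·101 - (1/2)q_T)q_T - (6q_T + q_T²) = (129/2 - (1/2)q_T)q_T - (6q_T + q_T²).
∂π_T/∂q_T = 117/2 - 3q_T = 0, so q_T = 39/2.

19.50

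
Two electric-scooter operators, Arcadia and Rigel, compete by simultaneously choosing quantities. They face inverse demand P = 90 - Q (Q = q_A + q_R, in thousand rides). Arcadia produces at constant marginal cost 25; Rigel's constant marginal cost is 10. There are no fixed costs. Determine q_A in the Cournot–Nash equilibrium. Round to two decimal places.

Arcadia's profit: π_A = (90 - Q)q_A - (25q_A). Setting ∂π_A/∂q_A = 0: 65 - 2q_A - (q_R) = 0.
Rigel's profit: π_R = (90 - Q)q_R - (10q_R). Setting ∂π_R/∂q_R = 0: 80 - 2q_R - (q_A) = 0.
Best responses: q_A = (65 - q_R)/2, q_R = (80 - q_A)/2.
Solving the pair: q_A = 50/3, q_R = 95/3.

16.67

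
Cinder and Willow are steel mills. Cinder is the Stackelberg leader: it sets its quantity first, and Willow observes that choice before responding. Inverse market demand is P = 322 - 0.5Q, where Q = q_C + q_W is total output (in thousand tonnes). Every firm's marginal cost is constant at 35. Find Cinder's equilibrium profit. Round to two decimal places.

20592.25

The follower Willow best-responds to any q_C: π_W = (322 - 0.5Q)q_W - 35q_W.
Follower FOC: 287 - (1/2)q_C - q_W = 0, so q_W(q_C) = (287 - (1/2)q_C).
Cinder substitutes q_W(q_C) into its own profit: π_C = q_C(322 - (1/2)q_C - (287 - (1/2)q_C)/2) - 35q_C = (357/2 - (1/4)q_C)q_C - 35q_C.
Maximising: ∂π_C/∂q_C = 287/2 - (1/2)q_C = 0, giving q_C = 287.
Then q_W = (287 - (1/2)·287) = 287/2.
Price P = 322 - (1/2)·(861/2) = 427/4.
Cinder's profit: (427/4 - 35)·287 = 20592.2500.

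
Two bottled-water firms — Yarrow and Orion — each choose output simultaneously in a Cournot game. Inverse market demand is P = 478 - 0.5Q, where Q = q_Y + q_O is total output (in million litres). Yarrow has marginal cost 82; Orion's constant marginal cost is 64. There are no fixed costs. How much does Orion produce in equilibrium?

288

Yarrow's profit: π_Y = (478 - 0.5Q)q_Y - (82q_Y). Setting ∂π_Y/∂q_Y = 0: 396 - q_Y - (1/2)(q_O) = 0.
Orion's profit: π_O = (478 - 0.5Q)q_O - (64q_O). Setting ∂π_O/∂q_O = 0: 414 - q_O - (1/2)(q_Y) = 0.
So q_Y = (396 - (1/2)q_O) and q_O = (414 - (1/2)q_Y).
Substituting one into the other gives q_Y = 252 and q_O = 288.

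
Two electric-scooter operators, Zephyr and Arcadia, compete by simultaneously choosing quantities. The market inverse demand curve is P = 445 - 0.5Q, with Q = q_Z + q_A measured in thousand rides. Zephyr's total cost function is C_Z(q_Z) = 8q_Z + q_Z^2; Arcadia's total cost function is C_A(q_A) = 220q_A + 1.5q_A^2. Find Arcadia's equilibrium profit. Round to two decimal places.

3018.81

Zephyr's profit: π_Z = (445 - 0.5Q)q_Z - (8q_Z + q_Z²). Setting ∂π_Z/∂q_Z = 0: 437 - 3q_Z - (1/2)(q_A) = 0.
Arcadia's first-order condition: 225 - 4q_A - (1/2)(q_Z) = 0.
Best responses: q_Z = (437 - (1/2)q_A)/3, q_A = (225 - (1/2)q_Z)/4.
Solving the pair: q_Z = 139.1915, q_A = 1826/47.
Price P = 445 - (1/2)·178.0426 = 355.9787.
Arcadia's profit: 355.9787·(1826/47) - 220·(1826/47) - (3/2)(1826/47)² = 3018.8103.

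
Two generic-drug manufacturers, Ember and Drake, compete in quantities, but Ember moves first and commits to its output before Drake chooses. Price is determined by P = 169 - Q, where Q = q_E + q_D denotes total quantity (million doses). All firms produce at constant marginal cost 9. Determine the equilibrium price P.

49

The follower Drake best-responds to any q_E: π_D = (169 - Q)q_D - 9q_D.
Follower FOC: 160 - q_E - 2q_D = 0, so q_D(q_E) = (160 - q_E)/2.
Ember substitutes q_D(q_E) into its own profit: π_E = q_E(169 - q_E - (160 - q_E)/2) - 9q_E = (89 - (1/2)q_E)q_E - 9q_E.
The leader's first-order condition 80 - q_E = 0 yields q_E = 80.
Then q_D = (160 - 80)/2 = 40.
Total output Q = 120, so price P = 169 - 120 = 49.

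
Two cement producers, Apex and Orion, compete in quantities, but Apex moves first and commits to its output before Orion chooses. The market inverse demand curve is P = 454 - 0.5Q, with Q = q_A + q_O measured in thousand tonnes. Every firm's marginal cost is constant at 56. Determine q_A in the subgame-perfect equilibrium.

The follower Orion best-responds to any q_A: π_O = (454 - 0.5Q)q_O - 56q_O.
Setting the follower's marginal profit to zero, 398 - (1/2)q_A - q_O = 0, i.e. q_O = (398 - (1/2)q_A).
Apex substitutes q_O(q_A) into its own profit: π_A = q_A(454 - (1/2)q_A - (398 - (1/2)q_A)/2) - 56q_A = (255 - (1/4)q_A)q_A - 56q_A.
Maximising: ∂π_A/∂q_A = 199 - (1/2)q_A = 0, giving q_A = 398.
Then q_O = (398 - (1/2)·398) = 199.

398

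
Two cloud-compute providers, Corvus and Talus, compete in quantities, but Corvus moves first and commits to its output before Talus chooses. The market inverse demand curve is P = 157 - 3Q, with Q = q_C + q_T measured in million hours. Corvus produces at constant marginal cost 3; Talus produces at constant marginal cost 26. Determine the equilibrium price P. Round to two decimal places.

Solve by backward induction. Given q_C, the follower Talus maximises π_T = (157 - 3q_C - 3q_T)q_T - 26q_T.
Follower FOC: 131 - 3q_C - 6q_T = 0, so q_T(q_C) = (131 - 3q_C)/6.
The leader anticipates this reaction. Substituting into P = 157 - 3Q gives P = 183/2 - (3/2)q_C, so π_C = (183/2 - (3/2)q_C)q_C - 3q_C.
Maximising: ∂π_C/∂q_C = 177/2 - 3q_C = 0, giving q_C = 59/2.
Then q_T = (131 - 3·(59/2))/6 = 85/12.
Total output Q = 439/12, so price P = 157 - 3·(439/12) = 189/4.

47.25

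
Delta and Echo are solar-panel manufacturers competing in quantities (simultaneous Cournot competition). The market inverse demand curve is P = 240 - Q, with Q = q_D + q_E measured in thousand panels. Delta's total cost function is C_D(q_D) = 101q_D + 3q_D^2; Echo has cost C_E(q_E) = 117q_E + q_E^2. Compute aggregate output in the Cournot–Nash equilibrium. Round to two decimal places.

41.23

Delta's profit: π_D = (240 - Q)q_D - (101q_D + 3q_D²). Setting ∂π_D/∂q_D = 0: 139 - 8q_D - (q_E) = 0.
Echo's first-order condition: 123 - 4q_E - (q_D) = 0.
Rearranging gives the reaction functions q_D = (139 - q_E)/8 and q_E = (123 - q_D)/4.
Solving the pair: q_D = 433/31, q_E = 845/31.
Total output Q = 433/31 + 845/31 = 1278/31.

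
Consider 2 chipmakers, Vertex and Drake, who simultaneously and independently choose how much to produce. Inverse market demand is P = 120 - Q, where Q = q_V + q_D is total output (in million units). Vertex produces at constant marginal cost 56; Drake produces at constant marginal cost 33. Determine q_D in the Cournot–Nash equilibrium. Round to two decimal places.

Vertex's profit: π_V = (120 - Q)q_V - (56q_V). Setting ∂π_V/∂q_V = 0: 64 - 2q_V - (q_D) = 0.
Drake's first-order condition: 87 - 2q_D - (q_V) = 0.
So q_V = (64 - q_D)/2 and q_D = (87 - q_V)/2.
Substituting one into the other gives q_V = 41/3 and q_D = 110/3.

36.67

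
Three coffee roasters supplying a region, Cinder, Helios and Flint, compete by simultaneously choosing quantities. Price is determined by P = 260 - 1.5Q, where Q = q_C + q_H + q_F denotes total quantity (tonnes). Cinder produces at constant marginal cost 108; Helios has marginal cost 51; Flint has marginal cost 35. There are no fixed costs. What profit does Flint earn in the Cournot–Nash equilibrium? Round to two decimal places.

Cinder's profit: π_C = (260 - 1.5Q)q_C - (108q_C). Setting ∂π_C/∂q_C = 0: 152 - 3q_C - (3/2)(q_H + q_F) = 0.
Helios's first-order condition: 209 - 3q_H - (3/2)(q_C + q_F) = 0.
Flint's profit: π_F = (260 - 1.5Q)q_F - (35q_F). Setting ∂π_F/∂q_F = 0: 225 - 3q_F - (3/2)(q_C + q_H) = 0.
Adding the 3 conditions: 586 − 3Q − 3Q = 0, i.e. Q = 293/3.
Back-substituting: q_C = (152 − 293/2)/(3/2) = 11/3, q_H = (209 − 293/2)/(3/2) = 125/3, q_F = (225 − 293/2)/(3/2) = 157/3.
Price P = 260 - (3/2)·(293/3) = 227/2.
Flint's profit: (227/2 - 35)·(157/3) = 4108.1667.

4108.17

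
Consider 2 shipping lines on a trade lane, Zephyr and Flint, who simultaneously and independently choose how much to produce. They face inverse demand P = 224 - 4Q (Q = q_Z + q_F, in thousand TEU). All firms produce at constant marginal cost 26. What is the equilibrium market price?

Each firm earns π_i = (224 - 4Q)q_i - 26q_i.
First-order condition (treating rivals' output as given): 198 - 8q_i - 4q_j = 0.
By symmetry each firm produces the same amount; substituting q_j = q_i yields q_i = 198/12 = 33/2.
Total output Q = 33, so price P = 224 - 4·33 = 92.

92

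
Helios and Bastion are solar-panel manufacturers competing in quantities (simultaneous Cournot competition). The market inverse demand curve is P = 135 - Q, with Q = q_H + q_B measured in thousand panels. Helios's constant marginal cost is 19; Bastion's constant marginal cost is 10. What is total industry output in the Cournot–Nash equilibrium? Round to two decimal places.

Helios's profit: π_H = (135 - Q)q_H - (19q_H). Setting ∂π_H/∂q_H = 0: 116 - 2q_H - (q_B) = 0.
Bastion's profit: π_B = (135 - Q)q_B - (10q_B). Setting ∂π_B/∂q_B = 0: 125 - 2q_B - (q_H) = 0.
Rearranging gives the reaction functions q_H = (116 - q_B)/2 and q_B = (125 - q_H)/2.
Solving the pair: q_H = 107/3, q_B = 134/3.
Total output Q = 107/3 + 134/3 = 241/3.

80.33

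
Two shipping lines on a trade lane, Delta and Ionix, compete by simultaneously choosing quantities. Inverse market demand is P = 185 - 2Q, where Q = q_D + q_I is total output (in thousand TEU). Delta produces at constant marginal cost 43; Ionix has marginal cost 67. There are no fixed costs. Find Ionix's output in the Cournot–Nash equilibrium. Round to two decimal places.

Delta's profit: π_D = (185 - 2Q)q_D - (43q_D). Setting ∂π_D/∂q_D = 0: 142 - 4q_D - 2(q_I) = 0.
Ionix's first-order condition: 118 - 4q_I - 2(q_D) = 0.
Rearranging gives the reaction functions q_D = (142 - 2q_I)/4 and q_I = (118 - 2q_D)/4.
Solving the pair: q_D = 83/3, q_I = 47/3.

15.67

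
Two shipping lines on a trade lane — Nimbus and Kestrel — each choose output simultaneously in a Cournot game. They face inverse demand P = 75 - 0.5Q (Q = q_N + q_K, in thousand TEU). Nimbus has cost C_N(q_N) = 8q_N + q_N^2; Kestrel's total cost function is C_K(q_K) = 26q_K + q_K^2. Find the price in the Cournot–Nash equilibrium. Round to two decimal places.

58.43

Nimbus's profit: π_N = (75 - 0.5Q)q_N - (8q_N + q_N²). Setting ∂π_N/∂q_N = 0: 67 - 3q_N - (1/2)(q_K) = 0.
Kestrel's profit: π_K = (75 - 0.5Q)q_K - (26q_K + q_K²). Setting ∂π_K/∂q_K = 0: 49 - 3q_K - (1/2)(q_N) = 0.
Best responses: q_N = (67 - (1/2)q_K)/3, q_K = (49 - (1/2)q_N)/3.
Substituting one into the other gives q_N = 706/35 and q_K = 454/35.
Total output Q = 232/7, so price P = 75 - (1/2)·(232/7) = 409/7.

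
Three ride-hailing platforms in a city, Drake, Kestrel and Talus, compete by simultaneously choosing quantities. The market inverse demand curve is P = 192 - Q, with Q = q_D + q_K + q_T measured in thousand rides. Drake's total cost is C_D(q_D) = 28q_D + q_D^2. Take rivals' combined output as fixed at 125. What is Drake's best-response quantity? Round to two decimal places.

With rivals' combined output fixed at 125, Drake's profit is π_D = (192 - 125 - q_D)q_D - (28q_D + q_D²) = (67 - q_D)q_D - (28q_D + q_D²).
∂π_D/∂q_D = 39 - 4q_D = 0, so q_D = 39/4.

9.75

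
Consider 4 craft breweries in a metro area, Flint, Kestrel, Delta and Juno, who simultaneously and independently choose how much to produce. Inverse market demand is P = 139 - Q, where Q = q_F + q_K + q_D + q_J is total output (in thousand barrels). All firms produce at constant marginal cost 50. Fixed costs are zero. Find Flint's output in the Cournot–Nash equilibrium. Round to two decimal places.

A representative firm's profit is π_i = q_i(139 - Q) - 50q_i.
Setting ∂π_i/∂q_i = 0 with rivals' quantities fixed: 89 - 2q_i - Σ_{j≠i} q_j = 0.
With identical firms every q_j equals q_i, so Σ_{j≠i} q_j = 3q_i and 89 = 5q_i, giving q_i = 89/5.

17.80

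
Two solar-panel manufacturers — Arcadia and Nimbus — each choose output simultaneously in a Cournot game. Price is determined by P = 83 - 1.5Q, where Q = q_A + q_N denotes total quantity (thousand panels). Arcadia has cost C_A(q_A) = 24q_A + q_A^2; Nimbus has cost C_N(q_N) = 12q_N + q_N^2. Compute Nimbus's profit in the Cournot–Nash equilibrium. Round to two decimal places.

Arcadia's profit: π_A = (83 - 1.5Q)q_A - (24q_A + q_A²). Setting ∂π_A/∂q_A = 0: 59 - 5q_A - (3/2)(q_N) = 0.
Nimbus's first-order condition: 71 - 5q_N - (3/2)(q_A) = 0.
Rearranging gives the reaction functions q_A = (59 - (3/2)q_N)/5 and q_N = (71 - (3/2)q_A)/5.
Substituting one into the other gives q_A = 58/7 and q_N = 82/7.
Price P = 83 - (3/2)·20 = 53.
Nimbus's profit: 53·(82/7) - 12·(82/7) - (82/7)² = 343.0612.

343.06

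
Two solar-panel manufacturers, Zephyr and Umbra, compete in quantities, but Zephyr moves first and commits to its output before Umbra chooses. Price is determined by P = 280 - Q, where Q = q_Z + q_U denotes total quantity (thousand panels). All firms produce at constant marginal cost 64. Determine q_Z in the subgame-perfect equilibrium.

108

Solve by backward induction. Given q_Z, the follower Umbra maximises π_U = (280 - q_Z - q_U)q_U - 64q_U.
Follower FOC: 216 - q_Z - 2q_U = 0, so q_U(q_Z) = (216 - q_Z)/2.
Zephyr substitutes q_U(q_Z) into its own profit: π_Z = q_Z(280 - q_Z - (216 - q_Z)/2) - 64q_Z = (172 - (1/2)q_Z)q_Z - 64q_Z.
Maximising: ∂π_Z/∂q_Z = 108 - q_Z = 0, giving q_Z = 108.
Then q_U = (216 - 108)/2 = 54.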